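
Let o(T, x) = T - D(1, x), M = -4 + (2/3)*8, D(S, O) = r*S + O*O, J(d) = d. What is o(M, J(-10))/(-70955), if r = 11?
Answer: 329/212865 ≈ 0.0015456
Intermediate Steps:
D(S, O) = O² + 11*S (D(S, O) = 11*S + O*O = 11*S + O² = O² + 11*S)
M = 4/3 (M = -4 + (2*(⅓))*8 = -4 + (⅔)*8 = -4 + 16/3 = 4/3 ≈ 1.3333)
o(T, x) = -11 + T - x² (o(T, x) = T - (x² + 11*1) = T - (x² + 11) = T - (11 + x²) = T + (-11 - x²) = -11 + T - x²)
o(M, J(-10))/(-70955) = (-11 + 4/3 - 1*(-10)²)/(-70955) = (-11 + 4/3 - 1*100)*(-1/70955) = (-11 + 4/3 - 100)*(-1/70955) = -329/3*(-1/70955) = 329/212865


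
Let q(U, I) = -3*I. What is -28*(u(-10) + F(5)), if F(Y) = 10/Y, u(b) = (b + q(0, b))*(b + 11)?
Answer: -616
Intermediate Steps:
u(b) = -2*b*(11 + b) (u(b) = (b - 3*b)*(b + 11) = (-2*b)*(11 + b) = -2*b*(11 + b))
-28*(u(-10) + F(5)) = -28*(2*(-10)*(-11 - 1*(-10)) + 10/5) = -28*(2*(-10)*(-11 + 10) + 10*(1/5)) = -28*(2*(-10)*(-1) + 2) = -28*(20 + 2) = -28*22 = -616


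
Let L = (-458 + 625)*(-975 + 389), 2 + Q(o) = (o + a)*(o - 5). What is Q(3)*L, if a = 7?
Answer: 2152964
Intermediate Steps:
Q(o) = -2 + (-5 + o)*(7 + o) (Q(o) = -2 + (o + 7)*(o - 5) = -2 + (7 + o)*(-5 + o) = -2 + (-5 + o)*(7 + o))
L = -97862 (L = 167*(-586) = -97862)
Q(3)*L = (-37 + 3² + 2*3)*(-97862) = (-37 + 9 + 6)*(-97862) = -22*(-97862) = 2152964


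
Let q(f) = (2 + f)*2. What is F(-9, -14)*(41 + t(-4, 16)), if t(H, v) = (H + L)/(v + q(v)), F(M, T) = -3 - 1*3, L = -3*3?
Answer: -489/2 ≈ -244.50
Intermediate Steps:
L = -9
q(f) = 4 + 2*f
F(M, T) = -6 (F(M, T) = -3 - 3 = -6)
t(H, v) = (-9 + H)/(4 + 3*v) (t(H, v) = (H - 9)/(v + (4 + 2*v)) = (-9 + H)/(4 + 3*v))
F(-9, -14)*(41 + t(-4, 16)) = -6*(41 + (-9 - 4)/(4 + 3*16)) = -6*(41 - 13/(4 + 48)) = -6*(41 - 13/52) = -6*(41 + (1/52)*(-13)) = -6*(41 - 1/4) = -6*163/4 = -489/2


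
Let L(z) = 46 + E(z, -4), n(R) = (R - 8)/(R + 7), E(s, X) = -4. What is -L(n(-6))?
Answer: -42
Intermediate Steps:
n(R) = (-8 + R)/(7 + R)
L(z) = 42 (L(z) = 46 - 4 = 42)
-L(n(-6)) = -1*42 = -42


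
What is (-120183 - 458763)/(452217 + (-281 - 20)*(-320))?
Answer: -12318/11671 ≈ -1.0554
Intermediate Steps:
(-120183 - 458763)/(452217 + (-281 - 20)*(-320)) = -578946/(452217 - 301*(-320)) = -578946/(452217 + 96320) = -578946/548537 = -578946*1/548537 = -12318/11671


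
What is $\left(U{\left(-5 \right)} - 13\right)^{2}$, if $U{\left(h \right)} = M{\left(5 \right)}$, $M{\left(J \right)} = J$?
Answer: $64$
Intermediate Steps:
$U{\left(h \right)} = 5$
$\left(U{\left(-5 \right)} - 13\right)^{2} = \left(5 - 13\right)^{2} = \left(-8\right)^{2} = 64$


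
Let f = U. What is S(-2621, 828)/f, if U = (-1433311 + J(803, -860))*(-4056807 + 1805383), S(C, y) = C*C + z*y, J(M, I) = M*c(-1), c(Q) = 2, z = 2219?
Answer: 791543/293034090720 ≈ 2.7012e-6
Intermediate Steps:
J(M, I) = 2*M (J(M, I) = M*2 = 2*M)
S(C, y) = C² + 2219*y (S(C, y) = C*C + 2219*y = C² + 2219*y)
U = 3223374997920 (U = (-1433311 + 2*803)*(-4056807 + 1805383) = (-1433311 + 1606)*(-2251424) = -1431705*(-2251424) = 3223374997920)
f = 3223374997920
S(-2621, 828)/f = ((-2621)² + 2219*828)/3223374997920 = (6869641 + 1837332)*(1/3223374997920) = 8706973*(1/3223374997920) = 791543/293034090720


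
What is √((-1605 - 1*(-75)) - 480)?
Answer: I*√2010 ≈ 44.833*I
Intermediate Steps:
√((-1605 - 1*(-75)) - 480) = √((-1605 + 75) - 480) = √(-1530 - 480) = √(-2010) = I*√2010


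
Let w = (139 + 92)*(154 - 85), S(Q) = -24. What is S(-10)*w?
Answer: -382536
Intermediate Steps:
w = 15939 (w = 231*69 = 15939)
S(-10)*w = -24*15939 = -382536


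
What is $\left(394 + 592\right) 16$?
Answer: $15776$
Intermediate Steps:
$\left(394 + 592\right) 16 = 986 \cdot 16 = 15776$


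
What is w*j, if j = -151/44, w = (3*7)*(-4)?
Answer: 3171/11 ≈ 288.27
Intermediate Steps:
w = -84 (w = 21*(-4) = -84)
j = -151/44 (j = -151*1/44 = -151/44 ≈ -3.4318)
w*j = -84*(-151/44) = 3171/11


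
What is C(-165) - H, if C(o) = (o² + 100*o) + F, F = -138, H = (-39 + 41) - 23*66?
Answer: 12103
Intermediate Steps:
H = -1516 (H = 2 - 1518 = -1516)
C(o) = -138 + o² + 100*o (C(o) = (o² + 100*o) - 138 = -138 + o² + 100*o)
C(-165) - H = (-138 + (-165)² + 100*(-165)) - 1*(-1516) = (-138 + 27225 - 16500) + 1516 = 10587 + 1516 = 12103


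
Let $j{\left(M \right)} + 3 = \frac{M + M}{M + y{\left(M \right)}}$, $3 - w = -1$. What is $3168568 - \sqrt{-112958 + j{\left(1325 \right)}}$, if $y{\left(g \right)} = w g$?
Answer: $3168568 - \frac{i \sqrt{2824015}}{5} \approx 3.1686 \cdot 10^{6} - 336.1 i$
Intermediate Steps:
$w = 4$ ($w = 3 - -1 = 3 + 1 = 4$)
$y{\left(g \right)} = 4 g$
$j{\left(M \right)} = - \frac{13}{5}$ ($j{\left(M \right)} = -3 + \frac{M + M}{M + 4 M} = -3 + \frac{2 M}{5 M} = -3 + 2 M \frac{1}{5 M} = -3 + \frac{2}{5} = - \frac{13}{5}$)
$3168568 - \sqrt{-112958 + j{\left(1325 \right)}} = 3168568 - \sqrt{-112958 - \frac{13}{5}} = 3168568 - \sqrt{- \frac{564803}{5}} = 3168568 - \frac{i \sqrt{2824015}}{5}$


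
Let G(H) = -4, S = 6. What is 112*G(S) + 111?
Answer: -337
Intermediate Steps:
112*G(S) + 111 = 112*(-4) + 111 = -448 + 111 = -337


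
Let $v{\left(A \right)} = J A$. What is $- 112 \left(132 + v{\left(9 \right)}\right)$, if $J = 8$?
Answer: $-22848$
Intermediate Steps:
$v{\left(A \right)} = 8 A$
$- 112 \left(132 + v{\left(9 \right)}\right) = - 112 \left(132 + 8 \cdot 9\right) = - 112 \left(132 + 72\right) = \left(-112\right) 204 = -22848$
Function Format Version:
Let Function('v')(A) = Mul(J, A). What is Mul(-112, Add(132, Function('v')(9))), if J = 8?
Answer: -22848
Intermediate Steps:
Function('v')(A) = Mul(8, A)
Mul(-112, Add(132, Function('v')(9))) = Mul(-112, Add(132, Mul(8, 9))) = Mul(-112, Add(132, 72)) = Mul(-112, 204) = -22848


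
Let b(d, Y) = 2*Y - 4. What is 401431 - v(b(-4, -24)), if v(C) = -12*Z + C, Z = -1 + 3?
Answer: 401507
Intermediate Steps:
Z = 2
b(d, Y) = -4 + 2*Y
v(C) = -24 + C (v(C) = -12*2 + C = -24 + C)
401431 - v(b(-4, -24)) = 401431 - (-24 + (-4 + 2*(-24))) = 401431 - (-24 + (-4 - 48)) = 401431 - (-24 - 52) = 401431 - 1*(-76) = 401431 + 76 = 401507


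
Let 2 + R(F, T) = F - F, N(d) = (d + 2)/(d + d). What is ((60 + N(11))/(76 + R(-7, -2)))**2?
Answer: 1776889/2650384 ≈ 0.67043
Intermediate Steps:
N(d) = (2 + d)/(2*d) (N(d) = (2 + d)/((2*d)) = (2 + d)*(1/(2*d)) = (2 + d)/(2*d))
R(F, T) = -2 (R(F, T) = -2 + (F - F) = -2 + 0 = -2)
((60 + N(11))/(76 + R(-7, -2)))**2 = ((60 + (1/2)*(2 + 11)/11)/(76 - 2))**2 = ((60 + (1/2)*(1/11)*13)/74)**2 = ((60 + 13/22)*(1/74))**2 = ((1333/22)*(1/74))**2 = (1333/1628)**2 = 1776889/2650384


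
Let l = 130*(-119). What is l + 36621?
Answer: 21151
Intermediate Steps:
l = -15470
l + 36621 = -15470 + 36621 = 21151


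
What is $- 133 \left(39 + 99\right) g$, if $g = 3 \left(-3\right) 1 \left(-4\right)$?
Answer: $-660744$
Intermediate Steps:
$g = 36$ ($g = \left(-9\right) \left(-4\right) = 36$)
$- 133 \left(39 + 99\right) g = - 133 \left(39 + 99\right) 36 = \left(-133\right) 138 \cdot 36 = \left(-18354\right) 36 = -660744$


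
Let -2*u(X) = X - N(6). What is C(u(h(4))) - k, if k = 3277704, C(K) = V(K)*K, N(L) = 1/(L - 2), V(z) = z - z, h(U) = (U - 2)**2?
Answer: -3277704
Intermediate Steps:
h(U) = (-2 + U)**2
V(z) = 0
N(L) = 1/(-2 + L)
u(X) = 1/8 - X/2 (u(X) = -(X - 1/(-2 + 6))/2 = -(X - 1/4)/2 = -(-1/4 + X)/2 = 1/8 - X/2)
C(K) = 0 (C(K) = 0*K = 0)
C(u(h(4))) - k = 0 - 1*3277704 = 0 - 3277704 = -3277704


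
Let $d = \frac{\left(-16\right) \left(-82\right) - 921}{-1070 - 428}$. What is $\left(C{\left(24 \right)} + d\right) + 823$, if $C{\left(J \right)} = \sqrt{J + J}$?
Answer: $\frac{1232463}{1498} + 4 \sqrt{3} \approx 829.67$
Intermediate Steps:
$d = - \frac{391}{1498}$ ($d = \frac{1312 - 921}{-1498} = 391 \left(- \frac{1}{1498}\right) = - \frac{391}{1498} \approx -0.26101$)
$C{\left(J \right)} = \sqrt{2} \sqrt{J}$ ($C{\left(J \right)} = \sqrt{2 J} = \sqrt{2} \sqrt{J}$)
$\left(C{\left(24 \right)} + d\right) + 823 = \left(\sqrt{2} \sqrt{24} - \frac{391}{1498}\right) + 823 = \left(\sqrt{2} \cdot 2 \sqrt{6} - \frac{391}{1498}\right) + 823 = \left(4 \sqrt{3} - \frac{391}{1498}\right) + 823 = \left(- \frac{391}{1498} + 4 \sqrt{3}\right) + 823 = \frac{1232463}{1498} + 4 \sqrt{3}$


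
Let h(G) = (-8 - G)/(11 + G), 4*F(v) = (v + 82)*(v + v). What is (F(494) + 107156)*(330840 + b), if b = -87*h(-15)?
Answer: 82558734933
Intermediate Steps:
F(v) = v*(82 + v)/2 (F(v) = ((v + 82)*(v + v))/4 = ((82 + v)*(2*v))/4 = (2*v*(82 + v))/4 = v*(82 + v)/2)
h(G) = (-8 - G)/(11 + G)
b = 609/4 (b = -87*(-8 - 1*(-15))/(11 - 15) = -87*(-8 + 15)/(-4) = -(-87)*7/4 = -87*(-7/4) = 609/4 ≈ 152.25)
(F(494) + 107156)*(330840 + b) = ((½)*494*(82 + 494) + 107156)*(330840 + 609/4) = ((½)*494*576 + 107156)*(1323969/4) = (142272 + 107156)*(1323969/4) = 249428*(1323969/4) = 82558734933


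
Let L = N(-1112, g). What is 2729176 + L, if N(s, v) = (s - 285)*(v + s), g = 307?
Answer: 3853761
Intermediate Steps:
N(s, v) = (-285 + s)*(s + v)
L = 1124585 (L = (-1112)² - 285*(-1112) - 285*307 - 1112*307 = 1236544 + 316920 - 87495 - 341384 = 1124585)
2729176 + L = 2729176 + 1124585 = 3853761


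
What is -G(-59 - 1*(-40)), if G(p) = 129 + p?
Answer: -110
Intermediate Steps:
-G(-59 - 1*(-40)) = -(129 + (-59 - 1*(-40))) = -(129 + (-59 + 40)) = -(129 - 19) = -1*110 = -110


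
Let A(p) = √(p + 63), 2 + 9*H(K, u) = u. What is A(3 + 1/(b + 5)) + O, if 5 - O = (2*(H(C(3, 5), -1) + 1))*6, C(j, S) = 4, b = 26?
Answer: -3 + √63457/31 ≈ 5.1260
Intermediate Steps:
H(K, u) = -2/9 + u/9
A(p) = √(63 + p)
O = -3 (O = 5 - 2*((-2/9 + (⅑)*(-1)) + 1)*6 = 5 - 2*((-2/9 - ⅑) + 1)*6 = 5 - 2*(-⅓ + 1)*6 = 5 - 2*(⅔)*6 = 5 - 4*6/3 = 5 - 1*8 = 5 - 8 = -3)
A(3 + 1/(b + 5)) + O = √(63 + (3 + 1/(26 + 5))) - 3 = √(63 + (3 + 1/31)) - 3 = √(63 + 94/31) - 3 = √(2047/31) - 3 = √63457/31 - 3 = -3 + √63457/31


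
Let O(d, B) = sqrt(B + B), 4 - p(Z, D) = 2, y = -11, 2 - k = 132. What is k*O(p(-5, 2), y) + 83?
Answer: 83 - 130*I*sqrt(22) ≈ 83.0 - 609.75*I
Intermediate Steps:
k = -130 (k = 2 - 1*132 = 2 - 132 = -130)
p(Z, D) = 2 (p(Z, D) = 4 - 1*2 = 4 - 2 = 2)
O(d, B) = sqrt(2)*sqrt(B) (O(d, B) = sqrt(2*B) = sqrt(2)*sqrt(B))
k*O(p(-5, 2), y) + 83 = -130*sqrt(2)*sqrt(-11) + 83 = -130*sqrt(2)*I*sqrt(11) + 83 = -130*I*sqrt(22) + 83 = 83 - 130*I*sqrt(22)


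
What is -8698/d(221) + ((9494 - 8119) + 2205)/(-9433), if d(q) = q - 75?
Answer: -41285457/688609 ≈ -59.955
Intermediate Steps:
d(q) = -75 + q
-8698/d(221) + ((9494 - 8119) + 2205)/(-9433) = -8698/(-75 + 221) + ((9494 - 8119) + 2205)/(-9433) = -8698/146 + (1375 + 2205)*(-1/9433) = -8698*1/146 + 3580*(-1/9433) = -4349/73 - 3580/9433 = -41285457/688609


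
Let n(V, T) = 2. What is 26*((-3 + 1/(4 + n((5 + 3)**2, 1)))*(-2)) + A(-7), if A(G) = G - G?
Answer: 442/3 ≈ 147.33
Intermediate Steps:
A(G) = 0
26*((-3 + 1/(4 + n((5 + 3)**2, 1)))*(-2)) + A(-7) = 26*((-3 + 1/(4 + 2))*(-2)) + 0 = 26*((-3 + 1/6)*(-2)) + 0 = 26*(-17/6*(-2)) + 0 = 26*(17/3) + 0 = 442/3 + 0 = 442/3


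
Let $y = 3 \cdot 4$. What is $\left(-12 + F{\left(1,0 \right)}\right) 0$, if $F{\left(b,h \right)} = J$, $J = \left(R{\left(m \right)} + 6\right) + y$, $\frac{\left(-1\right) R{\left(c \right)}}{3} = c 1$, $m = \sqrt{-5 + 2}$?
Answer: $0$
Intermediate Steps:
$m = i \sqrt{3}$ ($m = \sqrt{-3} = i \sqrt{3} \approx 1.732 i$)
$R{\left(c \right)} = - 3 c$ ($R{\left(c \right)} = - 3 c 1 = - 3 c$)
$y = 12$
$J = 18 - 3 i \sqrt{3}$ ($J = \left(- 3 i \sqrt{3} + 6\right) + 12 = \left(6 - 3 i \sqrt{3}\right) + 12 = 18 - 3 i \sqrt{3} \approx 18.0 - 5.1962 i$)
$F{\left(b,h \right)} = 18 - 3 i \sqrt{3}$
$\left(-12 + F{\left(1,0 \right)}\right) 0 = \left(-12 + \left(18 - 3 i \sqrt{3}\right)\right) 0 = \left(6 - 3 i \sqrt{3}\right) 0 = 0$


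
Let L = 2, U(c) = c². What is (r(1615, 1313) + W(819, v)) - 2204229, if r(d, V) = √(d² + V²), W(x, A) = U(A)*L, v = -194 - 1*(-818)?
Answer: -1425477 + √4332194 ≈ -1.4234e+6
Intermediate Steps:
v = 624 (v = -194 + 818 = 624)
W(x, A) = 2*A² (W(x, A) = A²*2 = 2*A²)
r(d, V) = √(V² + d²)
(r(1615, 1313) + W(819, v)) - 2204229 = (√(1313² + 1615²) + 2*624²) - 2204229 = (√(1723969 + 2608225) + 2*389376) - 2204229 = (√4332194 + 778752) - 2204229 = (778752 + √4332194) - 2204229 = -1425477 + √4332194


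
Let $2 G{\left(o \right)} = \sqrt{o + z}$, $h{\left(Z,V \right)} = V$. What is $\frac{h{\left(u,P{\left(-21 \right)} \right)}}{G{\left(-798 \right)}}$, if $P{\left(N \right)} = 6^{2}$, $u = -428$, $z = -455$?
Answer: $- \frac{72 i \sqrt{1253}}{1253} \approx - 2.034 i$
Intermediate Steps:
$P{\left(N \right)} = 36$
$G{\left(o \right)} = \frac{\sqrt{-455 + o}}{2}$ ($G{\left(o \right)} = \frac{\sqrt{o - 455}}{2} = \frac{\sqrt{-455 + o}}{2}$)
$\frac{h{\left(u,P{\left(-21 \right)} \right)}}{G{\left(-798 \right)}} = \frac{36}{\frac{1}{2} \sqrt{-455 - 798}} = \frac{36}{\frac{1}{2} \sqrt{-1253}} = \frac{36}{\frac{1}{2} i \sqrt{1253}} = 36 \left(- \frac{2 i \sqrt{1253}}{1253}\right) = - \frac{72 i \sqrt{1253}}{1253}$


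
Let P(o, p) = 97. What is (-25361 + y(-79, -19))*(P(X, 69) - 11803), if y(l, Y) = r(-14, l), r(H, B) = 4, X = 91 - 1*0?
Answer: 296829042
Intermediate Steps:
X = 91 (X = 91 + 0 = 91)
y(l, Y) = 4
(-25361 + y(-79, -19))*(P(X, 69) - 11803) = (-25361 + 4)*(97 - 11803) = -25357*(-11706) = 296829042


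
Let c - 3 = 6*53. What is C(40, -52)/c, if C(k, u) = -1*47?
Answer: -47/321 ≈ -0.14642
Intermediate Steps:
C(k, u) = -47
c = 321 (c = 3 + 6*53 = 3 + 318 = 321)
C(40, -52)/c = -47/321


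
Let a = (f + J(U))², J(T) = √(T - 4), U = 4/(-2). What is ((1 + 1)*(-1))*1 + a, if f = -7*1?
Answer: 41 - 14*I*√6 ≈ 41.0 - 34.293*I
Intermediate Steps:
U = -2 (U = 4*(-½) = -2)
f = -7
J(T) = √(-4 + T)
a = (-7 + I*√6)² (a = (-7 + √(-4 - 2))² = (-7 + √(-6))² = (-7 + I*√6)² ≈ 43.0 - 34.293*I)
((1 + 1)*(-1))*1 + a = ((1 + 1)*(-1))*1 + (7 - I*√6)² = (2*(-1))*1 + (7 - I*√6)² = -2*1 + (7 - I*√6)² = -2 + (7 - I*√6)²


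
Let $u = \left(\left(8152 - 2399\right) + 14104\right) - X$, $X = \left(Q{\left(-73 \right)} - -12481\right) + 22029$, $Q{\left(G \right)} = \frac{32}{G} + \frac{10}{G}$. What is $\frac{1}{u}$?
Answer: $- \frac{73}{1069627} \approx -6.8248 \cdot 10^{-5}$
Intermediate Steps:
$Q{\left(G \right)} = \frac{42}{G}$
$X = \frac{2519188}{73}$ ($X = \left(\frac{42}{-73} - -12481\right) + 22029 = \left(42 \left(- \frac{1}{73}\right) + 12481\right) + 22029 = \left(- \frac{42}{73} + 12481\right) + 22029 = \frac{911071}{73} + 22029 = \frac{2519188}{73} \approx 34509.0$)
$u = - \frac{1069627}{73}$ ($u = \left(\left(8152 - 2399\right) + 14104\right) - \frac{2519188}{73} = \left(5753 + 14104\right) - \frac{2519188}{73} = 19857 - \frac{2519188}{73} = - \frac{1069627}{73} \approx -14652.0$)
$\frac{1}{u} = \frac{1}{- \frac{1069627}{73}} = - \frac{73}{1069627}$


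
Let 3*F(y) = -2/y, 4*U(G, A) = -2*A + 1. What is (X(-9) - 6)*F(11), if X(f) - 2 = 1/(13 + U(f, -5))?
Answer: 496/2079 ≈ 0.23858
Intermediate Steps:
U(G, A) = 1/4 - A/2 (U(G, A) = (-2*A + 1)/4 = (1 - 2*A)/4 = 1/4 - A/2)
X(f) = 130/63 (X(f) = 2 + 1/(13 + (1/4 - 1/2*(-5))) = 2 + 1/(13 + (1/4 + 5/2)) = 2 + 1/(13 + 11/4) = 2 + 1/(63/4) = 2 + 4/63 = 130/63)
F(y) = -2/(3*y) (F(y) = (-2/y)/3 = -2/(3*y))
(X(-9) - 6)*F(11) = (130/63 - 6)*(-2/3/11) = -(-496)/(189*11) = -248/63*(-2/33) = 496/2079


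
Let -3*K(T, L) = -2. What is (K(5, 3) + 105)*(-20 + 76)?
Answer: 17752/3 ≈ 5917.3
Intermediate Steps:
K(T, L) = ⅔ (K(T, L) = -⅓*(-2) = ⅔)
(K(5, 3) + 105)*(-20 + 76) = (⅔ + 105)*(-20 + 76) = (317/3)*56 = 17752/3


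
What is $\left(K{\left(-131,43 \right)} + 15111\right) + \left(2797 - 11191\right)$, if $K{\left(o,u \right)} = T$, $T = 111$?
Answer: $6828$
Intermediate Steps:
$K{\left(o,u \right)} = 111$
$\left(K{\left(-131,43 \right)} + 15111\right) + \left(2797 - 11191\right) = \left(111 + 15111\right) + \left(2797 - 11191\right) = 15222 + \left(2797 - 11191\right) = 15222 - 8394 = 6828$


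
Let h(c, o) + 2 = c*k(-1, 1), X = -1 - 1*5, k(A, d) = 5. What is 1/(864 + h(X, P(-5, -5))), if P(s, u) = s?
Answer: 1/832 ≈ 0.0012019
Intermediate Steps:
X = -6 (X = -1 - 5 = -6)
h(c, o) = -2 + 5*c (h(c, o) = -2 + c*5 = -2 + 5*c)
1/(864 + h(X, P(-5, -5))) = 1/(864 + (-2 + 5*(-6))) = 1/(864 + (-2 - 30)) = 1/(864 - 32) = 1/832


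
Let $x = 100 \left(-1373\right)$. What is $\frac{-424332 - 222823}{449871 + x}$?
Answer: $- \frac{647155}{312571} \approx -2.0704$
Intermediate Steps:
$x = -137300$
$\frac{-424332 - 222823}{449871 + x} = \frac{-424332 - 222823}{449871 - 137300} = - \frac{647155}{312571}$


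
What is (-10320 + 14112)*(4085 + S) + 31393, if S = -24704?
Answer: -78155855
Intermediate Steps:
(-10320 + 14112)*(4085 + S) + 31393 = (-10320 + 14112)*(4085 - 24704) + 31393 = 3792*(-20619) + 31393 = -78187248 + 31393 = -78155855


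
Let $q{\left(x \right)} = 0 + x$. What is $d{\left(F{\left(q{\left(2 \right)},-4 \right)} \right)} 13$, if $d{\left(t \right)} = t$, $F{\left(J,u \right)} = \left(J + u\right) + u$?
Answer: $-78$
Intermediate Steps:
$q{\left(x \right)} = x$
$F{\left(J,u \right)} = J + 2 u$
$d{\left(F{\left(q{\left(2 \right)},-4 \right)} \right)} 13 = \left(2 + 2 \left(-4\right)\right) 13 = \left(2 - 8\right) 13 = \left(-6\right) 13 = -78$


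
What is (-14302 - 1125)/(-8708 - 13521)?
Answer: 15427/22229 ≈ 0.69400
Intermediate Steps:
(-14302 - 1125)/(-8708 - 13521) = -15427/(-22229) = -15427*(-1/22229) = 15427/22229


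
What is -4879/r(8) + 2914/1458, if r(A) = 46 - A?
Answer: -3501425/27702 ≈ -126.40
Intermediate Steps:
-4879/r(8) + 2914/1458 = -4879/(46 - 1*8) + 2914/1458 = -4879/(46 - 8) + 2914*(1/1458) = -4879/38 + 1457/729 = -3501425/27702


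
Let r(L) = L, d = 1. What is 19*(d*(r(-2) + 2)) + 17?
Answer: 17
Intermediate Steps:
19*(d*(r(-2) + 2)) + 17 = 19*(1*(-2 + 2)) + 17 = 19*(1*0) + 17 = 19*0 + 17 = 0 + 17 = 17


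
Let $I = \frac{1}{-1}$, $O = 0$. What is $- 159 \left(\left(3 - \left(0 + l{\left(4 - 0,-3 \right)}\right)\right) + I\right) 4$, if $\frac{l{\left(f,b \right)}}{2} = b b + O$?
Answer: $10176$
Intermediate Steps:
$I = -1$
$l{\left(f,b \right)} = 2 b^{2}$ ($l{\left(f,b \right)} = 2 \left(b b + 0\right) = 2 \left(b^{2} + 0\right) = 2 b^{2}$)
$- 159 \left(\left(3 - \left(0 + l{\left(4 - 0,-3 \right)}\right)\right) + I\right) 4 = - 159 \left(\left(3 - \left(0 + 2 \left(-3\right)^{2}\right)\right) - 1\right) 4 = - 159 \left(\left(3 - \left(0 + 2 \cdot 9\right)\right) - 1\right) 4 = - 159 \left(\left(3 - \left(0 + 18\right)\right) - 1\right) 4 = - 159 \left(\left(3 - 18\right) - 1\right) 4 = - 159 \left(-15 - 1\right) 4 = - 159 \left(\left(-16\right) 4\right) = \left(-159\right) \left(-64\right) = 10176$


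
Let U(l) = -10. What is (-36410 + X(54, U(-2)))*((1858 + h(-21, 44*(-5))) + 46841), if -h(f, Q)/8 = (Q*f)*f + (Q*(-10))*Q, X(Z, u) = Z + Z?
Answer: -170505375418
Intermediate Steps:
X(Z, u) = 2*Z
h(f, Q) = 80*Q² - 8*Q*f² (h(f, Q) = -8*((Q*f)*f + (Q*(-10))*Q) = -8*(Q*f² + (-10*Q)*Q) = -8*(Q*f² - 10*Q²) = -8*(-10*Q² + Q*f²) = 80*Q² - 8*Q*f²)
(-36410 + X(54, U(-2)))*((1858 + h(-21, 44*(-5))) + 46841) = (-36410 + 2*54)*((1858 + 8*(44*(-5))*(-1*(-21)² + 10*(44*(-5)))) + 46841) = (-36410 + 108)*((1858 + 8*(-220)*(-1*441 + 10*(-220))) + 46841) = -36302*((1858 + 8*(-220)*(-441 - 2200)) + 46841) = -36302*((1858 + 8*(-220)*(-2641)) + 46841) = -36302*((1858 + 4648160) + 46841) = -36302*(4650018 + 46841) = -36302*4696859 = -170505375418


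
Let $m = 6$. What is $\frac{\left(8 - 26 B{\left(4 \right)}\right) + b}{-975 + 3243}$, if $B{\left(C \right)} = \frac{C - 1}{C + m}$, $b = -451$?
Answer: $- \frac{161}{810} \approx -0.19877$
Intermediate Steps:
$B{\left(C \right)} = \frac{-1 + C}{6 + C}$ ($B{\left(C \right)} = \frac{C - 1}{C + 6} = \frac{-1 + C}{6 + C}$)
$\frac{\left(8 - 26 B{\left(4 \right)}\right) + b}{-975 + 3243} = \frac{\left(8 - 26 \frac{-1 + 4}{6 + 4}\right) - 451}{-975 + 3243} = \frac{\left(8 - 26 \cdot \frac{1}{10} \cdot 3\right) - 451}{2268} = \left(\left(8 - 26 \cdot \frac{1}{10} \cdot 3\right) - 451\right) \frac{1}{2268} = \left(\left(8 - \frac{39}{5}\right) - 451\right) \frac{1}{2268} = \left(\frac{1}{5} - 451\right) \frac{1}{2268} = \left(- \frac{2254}{5}\right) \frac{1}{2268} = - \frac{161}{810}$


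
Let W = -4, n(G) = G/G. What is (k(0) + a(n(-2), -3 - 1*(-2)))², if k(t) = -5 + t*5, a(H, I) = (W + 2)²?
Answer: 1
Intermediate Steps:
n(G) = 1
a(H, I) = 4 (a(H, I) = (-4 + 2)² = (-2)² = 4)
k(t) = -5 + 5*t
(k(0) + a(n(-2), -3 - 1*(-2)))² = ((-5 + 5*0) + 4)² = ((-5 + 0) + 4)² = (-5 + 4)² = (-1)² = 1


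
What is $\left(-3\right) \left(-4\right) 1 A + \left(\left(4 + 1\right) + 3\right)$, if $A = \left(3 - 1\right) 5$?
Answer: $128$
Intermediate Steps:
$A = 10$ ($A = 2 \cdot 5 = 10$)
$\left(-3\right) \left(-4\right) 1 A + \left(\left(4 + 1\right) + 3\right) = \left(-3\right) \left(-4\right) 1 \cdot 10 + \left(\left(4 + 1\right) + 3\right) = 12 \cdot 1 \cdot 10 + \left(5 + 3\right) = 12 \cdot 10 + 8 = 120 + 8 = 128$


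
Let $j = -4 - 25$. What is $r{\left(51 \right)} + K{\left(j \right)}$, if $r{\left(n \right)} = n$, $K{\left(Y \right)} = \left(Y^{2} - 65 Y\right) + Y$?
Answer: $2748$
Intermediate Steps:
$j = -29$ ($j = -4 - 25 = -29$)
$K{\left(Y \right)} = Y^{2} - 64 Y$
$r{\left(51 \right)} + K{\left(j \right)} = 51 - 29 \left(-64 - 29\right) = 51 - -2697 = 51 + 2697 = 2748$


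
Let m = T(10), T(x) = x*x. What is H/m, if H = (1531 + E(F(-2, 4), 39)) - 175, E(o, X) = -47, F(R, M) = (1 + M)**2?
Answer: 1309/100 ≈ 13.090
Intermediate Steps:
T(x) = x**2
m = 100 (m = 10**2 = 100)
H = 1309 (H = (1531 - 47) - 175 = 1484 - 175 = 1309)
H/m = 1309/100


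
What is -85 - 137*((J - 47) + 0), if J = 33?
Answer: 1833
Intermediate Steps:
-85 - 137*((J - 47) + 0) = -85 - 137*((33 - 47) + 0) = -85 - 137*(-14 + 0) = -85 - 137*(-14) = -85 + 1918 = 1833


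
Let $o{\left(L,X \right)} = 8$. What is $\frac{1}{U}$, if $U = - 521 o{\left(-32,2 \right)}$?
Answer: $- \frac{1}{4168} \approx -0.00023992$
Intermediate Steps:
$U = -4168$ ($U = \left(-521\right) 8 = -4168$)
$\frac{1}{U} = \frac{1}{-4168} = - \frac{1}{4168}$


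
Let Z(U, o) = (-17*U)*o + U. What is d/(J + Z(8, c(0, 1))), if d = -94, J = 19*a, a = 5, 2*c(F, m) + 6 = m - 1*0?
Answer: -94/443 ≈ -0.21219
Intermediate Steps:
c(F, m) = -3 + m/2 (c(F, m) = -3 + (m - 1*0)/2 = -3 + (m + 0)/2 = -3 + m/2)
J = 95 (J = 19*5 = 95)
Z(U, o) = U - 17*U*o (Z(U, o) = -17*U*o + U = U - 17*U*o)
d/(J + Z(8, c(0, 1))) = -94/(95 + 8*(1 - 17*(-3 + (½)*1))) = -94/(95 + 8*(1 - 17*(-3 + ½))) = -94/(95 + 8*(1 - 17*(-5/2))) = -94/(95 + 8*(1 + 85/2)) = -94/(95 + 8*(87/2)) = -94/(95 + 348) = -94/443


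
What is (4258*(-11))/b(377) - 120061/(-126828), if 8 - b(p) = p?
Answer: 664963597/5199948 ≈ 127.88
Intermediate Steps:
b(p) = 8 - p
(4258*(-11))/b(377) - 120061/(-126828) = (4258*(-11))/(8 - 1*377) - 120061/(-126828) = -46838/(8 - 377) - 120061*(-1/126828) = -46838/(-369) + 120061/126828 = -46838*(-1/369) + 120061/126828 = 46838/369 + 120061/126828 = 664963597/5199948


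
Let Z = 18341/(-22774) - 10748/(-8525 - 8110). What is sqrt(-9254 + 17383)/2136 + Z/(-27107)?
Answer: 60327583/10269364697430 + sqrt(8129)/2136 ≈ 0.042216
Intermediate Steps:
Z = -60327583/378845490 (Z = 18341*(-1/22774) - 10748/(-16635) = -18341/22774 - 10748*(-1/16635) = -18341/22774 + 10748/16635 = -60327583/378845490 ≈ -0.15924)
sqrt(-9254 + 17383)/2136 + Z/(-27107) = sqrt(-9254 + 17383)/2136 - 60327583/378845490/(-27107) = sqrt(8129)*(1/2136) - 60327583/378845490*(-1/27107) = sqrt(8129)/2136 + 60327583/10269364697430 = 60327583/10269364697430 + sqrt(8129)/2136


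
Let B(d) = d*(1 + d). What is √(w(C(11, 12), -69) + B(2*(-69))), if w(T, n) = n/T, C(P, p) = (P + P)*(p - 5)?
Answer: 3*√49818230/154 ≈ 137.50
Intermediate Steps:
C(P, p) = 2*P*(-5 + p) (C(P, p) = (2*P)*(-5 + p) = 2*P*(-5 + p))
√(w(C(11, 12), -69) + B(2*(-69))) = √(-69*1/(22*(-5 + 12)) + (2*(-69))*(1 + 2*(-69))) = √(-69/(2*11*7) - 138*(1 - 138)) = √(-69/154 - 138*(-137)) = √(-69*1/154 + 18906) = √(-69/154 + 18906) = √(2911455/154) = 3*√49818230/154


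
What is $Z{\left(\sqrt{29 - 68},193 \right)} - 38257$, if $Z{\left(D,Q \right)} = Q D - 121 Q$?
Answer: $-61610 + 193 i \sqrt{39} \approx -61610.0 + 1205.3 i$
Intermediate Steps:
$Z{\left(D,Q \right)} = - 121 Q + D Q$ ($Z{\left(D,Q \right)} = D Q - 121 Q = - 121 Q + D Q$)
$Z{\left(\sqrt{29 - 68},193 \right)} - 38257 = 193 \left(-121 + \sqrt{29 - 68}\right) - 38257 = 193 \left(-121 + \sqrt{-39}\right) - 38257 = 193 \left(-121 + i \sqrt{39}\right) - 38257 = \left(-23353 + 193 i \sqrt{39}\right) - 38257 = -61610 + 193 i \sqrt{39}$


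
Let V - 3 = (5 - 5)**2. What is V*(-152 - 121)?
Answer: -819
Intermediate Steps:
V = 3 (V = 3 + (5 - 5)**2 = 3 + 0**2 = 3 + 0 = 3)
V*(-152 - 121) = 3*(-152 - 121) = 3*(-273) = -819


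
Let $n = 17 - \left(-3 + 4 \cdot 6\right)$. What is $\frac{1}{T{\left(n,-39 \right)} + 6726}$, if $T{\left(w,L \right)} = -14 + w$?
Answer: $\frac{1}{6708} \approx 0.00014908$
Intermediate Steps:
$n = -4$ ($n = 17 - \left(-3 + 24\right) = 17 - 21 = -4$)
$\frac{1}{T{\left(n,-39 \right)} + 6726} = \frac{1}{\left(-14 - 4\right) + 6726} = \frac{1}{-18 + 6726} = \frac{1}{6708}$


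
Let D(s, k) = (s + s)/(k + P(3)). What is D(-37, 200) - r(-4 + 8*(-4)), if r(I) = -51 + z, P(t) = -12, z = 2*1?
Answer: 4569/94 ≈ 48.606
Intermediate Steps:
z = 2
D(s, k) = 2*s/(-12 + k) (D(s, k) = (s + s)/(k - 12) = (2*s)/(-12 + k) = 2*s/(-12 + k))
r(I) = -49 (r(I) = -51 + 2 = -49)
D(-37, 200) - r(-4 + 8*(-4)) = 2*(-37)/(-12 + 200) - 1*(-49) = 2*(-37)/188 + 49 = 2*(-37)*(1/188) + 49 = -37/94 + 49 = 4569/94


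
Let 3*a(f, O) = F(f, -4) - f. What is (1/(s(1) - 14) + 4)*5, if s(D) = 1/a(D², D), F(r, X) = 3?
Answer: 98/5 ≈ 19.600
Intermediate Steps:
a(f, O) = 1 - f/3 (a(f, O) = (3 - f)/3 = 1 - f/3)
s(D) = 1/(1 - D²/3)
(1/(s(1) - 14) + 4)*5 = (1/(-3/(-3 + 1²) - 14) + 4)*5 = (1/(-3/(-3 + 1) - 14) + 4)*5 = (1/(-3/(-2) - 14) + 4)*5 = (1/(-3*(-½) - 14) + 4)*5 = (1/(3/2 - 14) + 4)*5 = (1/(-25/2) + 4)*5 = (-2/25 + 4)*5 = (98/25)*5 = 98/5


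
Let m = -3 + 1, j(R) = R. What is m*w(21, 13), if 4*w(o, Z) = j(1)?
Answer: -½ ≈ -0.50000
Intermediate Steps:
w(o, Z) = ¼ (w(o, Z) = (¼)*1 = ¼)
m = -2
m*w(21, 13) = -2*¼ = -½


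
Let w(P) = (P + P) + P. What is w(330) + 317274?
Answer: 318264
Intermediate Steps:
w(P) = 3*P (w(P) = 2*P + P = 3*P)
w(330) + 317274 = 3*330 + 317274 = 990 + 317274 = 318264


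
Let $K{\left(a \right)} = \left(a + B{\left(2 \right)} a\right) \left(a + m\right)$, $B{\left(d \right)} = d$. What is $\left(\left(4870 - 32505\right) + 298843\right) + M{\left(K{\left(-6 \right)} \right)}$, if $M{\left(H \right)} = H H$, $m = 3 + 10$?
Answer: $287084$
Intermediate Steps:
$m = 13$
$K{\left(a \right)} = 3 a \left(13 + a\right)$ ($K{\left(a \right)} = \left(a + 2 a\right) \left(a + 13\right) = 3 a \left(13 + a\right)$)
$M{\left(H \right)} = H^{2}$
$\left(\left(4870 - 32505\right) + 298843\right) + M{\left(K{\left(-6 \right)} \right)} = \left(\left(4870 - 32505\right) + 298843\right) + \left(3 \left(-6\right) \left(13 - 6\right)\right)^{2} = \left(\left(4870 - 32505\right) + 298843\right) + \left(3 \left(-6\right) 7\right)^{2} = \left(-27635 + 298843\right) + \left(-126\right)^{2} = 271208 + 15876 = 287084$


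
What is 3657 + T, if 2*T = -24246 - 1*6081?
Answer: -23013/2 ≈ -11507.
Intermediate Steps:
T = -30327/2 (T = (-24246 - 1*6081)/2 = (-24246 - 6081)/2 = (½)*(-30327) = -30327/2 ≈ -15164.)
3657 + T = 3657 - 30327/2 = -23013/2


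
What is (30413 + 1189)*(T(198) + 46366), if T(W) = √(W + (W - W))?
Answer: 1465258332 + 94806*√22 ≈ 1.4657e+9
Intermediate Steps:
T(W) = √W (T(W) = √(W + 0) = √W)
(30413 + 1189)*(T(198) + 46366) = (30413 + 1189)*(√198 + 46366) = 31602*(3*√22 + 46366) = 31602*(46366 + 3*√22) = 1465258332 + 94806*√22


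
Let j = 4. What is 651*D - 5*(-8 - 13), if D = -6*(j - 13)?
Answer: 35259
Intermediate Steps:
D = 54 (D = -6*(4 - 13) = -6*(-9) = 54)
651*D - 5*(-8 - 13) = 651*54 - 5*(-8 - 13) = 35154 - 5*(-21) = 35154 + 105 = 35259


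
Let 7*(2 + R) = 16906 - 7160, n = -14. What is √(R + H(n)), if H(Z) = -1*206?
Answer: √58030/7 ≈ 34.413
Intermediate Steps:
H(Z) = -206
R = 9732/7 (R = -2 + (16906 - 7160)/7 = -2 + (⅐)*9746 = -2 + 9746/7 = 9732/7 ≈ 1390.3)
√(R + H(n)) = √(9732/7 - 206) = √(8290/7) = √58030/7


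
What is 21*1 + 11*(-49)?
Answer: -518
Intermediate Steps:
21*1 + 11*(-49) = 21 - 539 = -518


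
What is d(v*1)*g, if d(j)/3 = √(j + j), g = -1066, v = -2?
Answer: -6396*I ≈ -6396.0*I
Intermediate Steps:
d(j) = 3*√2*√j (d(j) = 3*√(j + j) = 3*√(2*j) = 3*(√2*√j) = 3*√2*√j)
d(v*1)*g = (3*√2*√(-2*1))*(-1066) = (3*√2*√(-2))*(-1066) = (3*√2*(I*√2))*(-1066) = (6*I)*(-1066) = -6396*I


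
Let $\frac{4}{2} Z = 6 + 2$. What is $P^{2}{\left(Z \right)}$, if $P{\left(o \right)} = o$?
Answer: $16$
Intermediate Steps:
$Z = 4$ ($Z = \frac{6 + 2}{2} = \frac{1}{2} \cdot 8 = 4$)
$P^{2}{\left(Z \right)} = 4^{2} = 16$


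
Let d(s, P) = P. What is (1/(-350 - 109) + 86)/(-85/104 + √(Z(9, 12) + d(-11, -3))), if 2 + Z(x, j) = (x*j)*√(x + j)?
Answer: -39473/(459*(85/104 - √(-5 + 108*√21))) ≈ 4.0343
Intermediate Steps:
Z(x, j) = -2 + j*x*√(j + x) (Z(x, j) = -2 + (x*j)*√(x + j) = -2 + (j*x)*√(j + x) = -2 + j*x*√(j + x))
(1/(-350 - 109) + 86)/(-85/104 + √(Z(9, 12) + d(-11, -3))) = (1/(-350 - 109) + 86)/(-85/104 + √((-2 + 12*9*√(12 + 9)) - 3)) = (1/(-459) + 86)/(-85*1/104 + √((-2 + 12*9*√21) - 3)) = (-1/459 + 86)/(-85/104 + √((-2 + 108*√21) - 3)) = 39473/(459*(-85/104 + √(-5 + 108*√21)))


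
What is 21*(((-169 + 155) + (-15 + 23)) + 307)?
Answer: 6321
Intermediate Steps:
21*(((-169 + 155) + (-15 + 23)) + 307) = 21*((-14 + 8) + 307) = 21*(-6 + 307) = 21*301 = 6321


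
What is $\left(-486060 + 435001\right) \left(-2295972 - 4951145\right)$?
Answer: $370030546903$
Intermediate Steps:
$\left(-486060 + 435001\right) \left(-2295972 - 4951145\right) = \left(-51059\right) \left(-7247117\right) = 370030546903$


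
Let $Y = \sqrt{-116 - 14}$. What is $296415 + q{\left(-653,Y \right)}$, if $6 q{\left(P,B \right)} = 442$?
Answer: $\frac{889466}{3} \approx 2.9649 \cdot 10^{5}$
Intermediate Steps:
$Y = i \sqrt{130}$ ($Y = \sqrt{-130} = i \sqrt{130} \approx 11.402 i$)
$q{\left(P,B \right)} = \frac{221}{3}$ ($q{\left(P,B \right)} = \frac{1}{6} \cdot 442 = \frac{221}{3}$)
$296415 + q{\left(-653,Y \right)} = 296415 + \frac{221}{3} = \frac{889466}{3}$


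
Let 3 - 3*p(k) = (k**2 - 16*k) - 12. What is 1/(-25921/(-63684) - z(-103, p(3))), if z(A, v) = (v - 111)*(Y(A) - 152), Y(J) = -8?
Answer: -63684/947591999 ≈ -6.7206e-5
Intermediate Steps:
p(k) = 5 - k**2/3 + 16*k/3 (p(k) = 1 - ((k**2 - 16*k) - 12)/3 = 1 - (-12 + k**2 - 16*k)/3 = 1 + (4 - k**2/3 + 16*k/3) = 5 - k**2/3 + 16*k/3)
z(A, v) = 17760 - 160*v (z(A, v) = (v - 111)*(-8 - 152) = (-111 + v)*(-160) = 17760 - 160*v)
1/(-25921/(-63684) - z(-103, p(3))) = 1/(-25921/(-63684) - (17760 - 160*(5 - 1/3*3**2 + (16/3)*3))) = 1/(-25921*(-1/63684) - (17760 - 160*(5 - 1/3*9 + 16))) = 1/(25921/63684 - (17760 - 160*(5 - 3 + 16))) = 1/(25921/63684 - (17760 - 160*18)) = 1/(25921/63684 - (17760 - 2880)) = 1/(25921/63684 - 1*14880) = 1/(25921/63684 - 14880) = 1/(-947591999/63684) = -63684/947591999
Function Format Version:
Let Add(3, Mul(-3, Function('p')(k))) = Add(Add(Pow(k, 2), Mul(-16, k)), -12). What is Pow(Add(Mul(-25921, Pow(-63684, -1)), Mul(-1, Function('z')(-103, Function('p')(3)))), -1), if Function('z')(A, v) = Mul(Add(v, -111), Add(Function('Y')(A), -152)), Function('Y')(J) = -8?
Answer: Rational(-63684, 947591999) ≈ -6.7206e-5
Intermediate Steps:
Function('p')(k) = Add(5, Mul(Rational(-1, 3), Pow(k, 2)), Mul(Rational(16, 3), k)) (Function('p')(k) = Add(1, Mul(Rational(-1, 3), Add(Add(Pow(k, 2), Mul(-16, k)), -12))) = Add(1, Mul(Rational(-1, 3), Add(-12, Pow(k, 2), Mul(-16, k)))) = Add(1, Add(4, Mul(Rational(-1, 3), Pow(k, 2)), Mul(Rational(16, 3), k))) = Add(5, Mul(Rational(-1, 3), Pow(k, 2)), Mul(Rational(16, 3), k)))
Function('z')(A, v) = Add(17760, Mul(-160, v)) (Function('z')(A, v) = Mul(Add(v, -111), Add(-8, -152)) = Mul(Add(-111, v), -160) = Add(17760, Mul(-160, v)))
Pow(Add(Mul(-25921, Pow(-63684, -1)), Mul(-1, Function('z')(-103, Function('p')(3)))), -1) = Pow(Add(Mul(-25921, Pow(-63684, -1)), Mul(-1, Add(17760, Mul(-160, Add(5, Mul(Rational(-1, 3), Pow(3, 2)), Mul(Rational(16, 3), 3)))))), -1) = Pow(Add(Mul(-25921, Rational(-1, 63684)), Mul(-1, Add(17760, Mul(-160, Add(5, Mul(Rational(-1, 3), 9), 16))))), -1) = Pow(Add(Rational(25921, 63684), Mul(-1, Add(17760, Mul(-160, Add(5, -3, 16))))), -1) = Pow(Add(Rational(25921, 63684), Mul(-1, Add(17760, Mul(-160, 18)))), -1) = Pow(Add(Rational(25921, 63684), Mul(-1, Add(17760, -2880))), -1) = Pow(Add(Rational(25921, 63684), Mul(-1, 14880)), -1) = Pow(Add(Rational(25921, 63684), -14880), -1) = Pow(Rational(-947591999, 63684), -1) = Rational(-63684, 947591999)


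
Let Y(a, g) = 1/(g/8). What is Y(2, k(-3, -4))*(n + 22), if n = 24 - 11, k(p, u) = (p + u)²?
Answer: 40/7 ≈ 5.7143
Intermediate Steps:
n = 13
Y(a, g) = 8/g (Y(a, g) = 1/(g*(⅛)) = 1/(g/8) = 8/g)
Y(2, k(-3, -4))*(n + 22) = (8/((-3 - 4)²))*(13 + 22) = (8/((-7)²))*35 = (8/49)*35 = 40/7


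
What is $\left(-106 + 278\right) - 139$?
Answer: $33$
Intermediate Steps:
$\left(-106 + 278\right) - 139 = 172 - 139 = 33$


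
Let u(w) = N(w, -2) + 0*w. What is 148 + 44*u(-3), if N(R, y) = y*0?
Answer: 148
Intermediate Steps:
N(R, y) = 0
u(w) = 0 (u(w) = 0 + 0*w = 0 + 0 = 0)
148 + 44*u(-3) = 148 + 44*0 = 148 + 0 = 148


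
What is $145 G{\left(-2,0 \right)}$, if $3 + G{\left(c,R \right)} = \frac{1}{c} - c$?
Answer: $- \frac{435}{2} \approx -217.5$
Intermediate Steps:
$G{\left(c,R \right)} = -3 + \frac{1}{c} - c$ ($G{\left(c,R \right)} = -3 - \left(c - \frac{1}{c}\right) = -3 + \frac{1}{c} - c$)
$145 G{\left(-2,0 \right)} = 145 \left(-3 + \frac{1}{-2} - -2\right) = 145 \left(-3 - \frac{1}{2} + 2\right) = 145 \left(- \frac{3}{2}\right) = - \frac{435}{2}$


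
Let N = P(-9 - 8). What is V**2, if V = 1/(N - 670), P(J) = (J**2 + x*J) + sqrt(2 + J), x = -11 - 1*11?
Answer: (7 - I*sqrt(15))**(-2) ≈ 0.0083008 + 0.013238*I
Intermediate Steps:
x = -22 (x = -11 - 11 = -22)
P(J) = J**2 + sqrt(2 + J) - 22*J (P(J) = (J**2 - 22*J) + sqrt(2 + J) = J**2 + sqrt(2 + J) - 22*J)
N = 663 + I*sqrt(15) (N = (-9 - 8)**2 + sqrt(2 + (-9 - 8)) - 22*(-9 - 8) = (-17)**2 + sqrt(2 - 17) - 22*(-17) = 289 + sqrt(-15) + 374 = 289 + I*sqrt(15) + 374 = 663 + I*sqrt(15) ≈ 663.0 + 3.873*I)
V = 1/(-7 + I*sqrt(15)) (V = 1/((663 + I*sqrt(15)) - 670) = 1/(-7 + I*sqrt(15)) ≈ -0.10938 - 0.060515*I)
V**2 = (-7/64 - I*sqrt(15)/64)**2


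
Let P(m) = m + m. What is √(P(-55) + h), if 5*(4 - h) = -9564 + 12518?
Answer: 2*I*√4355/5 ≈ 26.397*I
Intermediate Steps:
P(m) = 2*m
h = -2934/5 (h = 4 - (-9564 + 12518)/5 = 4 - ⅕*2954 = 4 - 2954/5 = -2934/5 ≈ -586.80)
√(P(-55) + h) = √(2*(-55) - 2934/5) = √(-110 - 2934/5) = √(-3484/5) = 2*I*√4355/5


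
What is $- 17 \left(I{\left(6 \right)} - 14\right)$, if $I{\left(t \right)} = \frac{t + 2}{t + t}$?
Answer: $\frac{680}{3} \approx 226.67$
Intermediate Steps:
$I{\left(t \right)} = \frac{2 + t}{2 t}$
$- 17 \left(I{\left(6 \right)} - 14\right) = - 17 \left(\frac{2 + 6}{2 \cdot 6} - 14\right) = - 17 \left(\frac{1}{2} \cdot \frac{1}{6} \cdot 8 - 14\right) = - 17 \left(\frac{2}{3} - 14\right) = \left(-17\right) \left(- \frac{40}{3}\right) = \frac{680}{3}$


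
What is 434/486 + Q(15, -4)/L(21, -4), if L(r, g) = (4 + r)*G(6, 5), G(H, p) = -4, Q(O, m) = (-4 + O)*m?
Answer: 8098/6075 ≈ 1.3330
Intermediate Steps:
Q(O, m) = m*(-4 + O)
L(r, g) = -16 - 4*r (L(r, g) = (4 + r)*(-4) = -16 - 4*r)
434/486 + Q(15, -4)/L(21, -4) = 434/486 + (-4*(-4 + 15))/(-16 - 4*21) = 434*(1/486) + (-4*11)/(-16 - 84) = 217/243 - 44/(-100) = 217/243 - 44*(-1/100) = 217/243 + 11/25 = 8098/6075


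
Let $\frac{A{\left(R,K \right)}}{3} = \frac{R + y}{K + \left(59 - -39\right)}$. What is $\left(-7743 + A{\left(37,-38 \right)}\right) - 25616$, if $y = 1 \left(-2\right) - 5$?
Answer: $- \frac{66715}{2} \approx -33358.0$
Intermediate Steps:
$y = -7$ ($y = -2 - 5 = -7$)
$A{\left(R,K \right)} = \frac{3 \left(-7 + R\right)}{98 + K}$ ($A{\left(R,K \right)} = 3 \frac{R - 7}{K + \left(59 - -39\right)} = 3 \frac{-7 + R}{K + \left(59 + 39\right)} = 3 \frac{-7 + R}{K + 98} = 3 \frac{-7 + R}{98 + K} = \frac{3 \left(-7 + R\right)}{98 + K}$)
$\left(-7743 + A{\left(37,-38 \right)}\right) - 25616 = \left(-7743 + \frac{3 \left(-7 + 37\right)}{98 - 38}\right) - 25616 = \left(-7743 + 3 \cdot \frac{1}{60} \cdot 30\right) - 25616 = \left(-7743 + \frac{3}{2}\right) - 25616 = - \frac{15483}{2} - 25616 = - \frac{66715}{2}$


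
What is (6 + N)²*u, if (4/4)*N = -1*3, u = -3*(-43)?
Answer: 1161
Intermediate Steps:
u = 129
N = -3 (N = -1*3 = -3)
(6 + N)²*u = (6 - 3)²*129 = 3²*129 = 9*129 = 1161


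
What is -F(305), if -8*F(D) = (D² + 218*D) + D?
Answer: 39955/2 ≈ 19978.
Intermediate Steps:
F(D) = -219*D/8 - D²/8 (F(D) = -((D² + 218*D) + D)/8 = -(D² + 219*D)/8 = -219*D/8 - D²/8)
-F(305) = -(-1)*305*(219 + 305)/8 = -(-1)*305*524/8 = -1*(-39955/2) = 39955/2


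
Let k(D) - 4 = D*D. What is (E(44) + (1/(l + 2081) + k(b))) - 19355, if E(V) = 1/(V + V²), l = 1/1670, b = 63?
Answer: -105844097891689/6881036580 ≈ -15382.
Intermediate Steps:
l = 1/1670 ≈ 0.00059880
k(D) = 4 + D² (k(D) = 4 + D*D = 4 + D²)
(E(44) + (1/(l + 2081) + k(b))) - 19355 = (1/(44*(1 + 44)) + (1/(1/1670 + 2081) + (4 + 63²))) - 19355 = ((1/44)/45 + (1/(3475271/1670) + (4 + 3969))) - 19355 = ((1/44)*(1/45) + (1670/3475271 + 3973)) - 19355 = (1/1980 + 13807253353/3475271) - 19355 = 27338365114211/6881036580 - 19355 = -105844097891689/6881036580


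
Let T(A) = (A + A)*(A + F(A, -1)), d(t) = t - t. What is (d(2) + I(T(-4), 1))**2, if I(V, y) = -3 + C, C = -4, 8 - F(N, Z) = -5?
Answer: 49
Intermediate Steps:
F(N, Z) = 13 (F(N, Z) = 8 - 1*(-5) = 8 + 5 = 13)
d(t) = 0
T(A) = 2*A*(13 + A) (T(A) = (A + A)*(A + 13) = (2*A)*(13 + A) = 2*A*(13 + A))
I(V, y) = -7 (I(V, y) = -3 - 4 = -7)
(d(2) + I(T(-4), 1))**2 = (0 - 7)**2 = (-7)**2 = 49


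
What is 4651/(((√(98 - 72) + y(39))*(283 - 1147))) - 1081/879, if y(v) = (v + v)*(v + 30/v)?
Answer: -499990487795/405987372576 + 4651*√26/8313734592 ≈ -1.2315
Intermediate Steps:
y(v) = 2*v*(v + 30/v) (y(v) = (2*v)*(v + 30/v) = 2*v*(v + 30/v))
4651/(((√(98 - 72) + y(39))*(283 - 1147))) - 1081/879 = 4651/(((√(98 - 72) + (60 + 2*39²))*(283 - 1147))) - 1081/879 = 4651/(((√26 + (60 + 2*1521))*(-864))) - 1081*1/879 = 4651/(((√26 + (60 + 3042))*(-864))) - 1081/879 = 4651/(((√26 + 3102)*(-864))) - 1081/879 = 4651/(((3102 + √26)*(-864))) - 1081/879 = 4651/(-2680128 - 864*√26) - 1081/879 = -1081/879 + 4651/(-2680128 - 864*√26)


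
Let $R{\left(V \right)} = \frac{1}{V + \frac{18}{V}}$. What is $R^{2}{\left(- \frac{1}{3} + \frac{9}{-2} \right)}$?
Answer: $\frac{30276}{2217121} \approx 0.013656$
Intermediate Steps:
$R^{2}{\left(- \frac{1}{3} + \frac{9}{-2} \right)} = \left(\frac{- \frac{1}{3} + \frac{9}{-2}}{18 + \left(- \frac{1}{3} + \frac{9}{-2}\right)^{2}}\right)^{2} = \left(\frac{\left(-1\right) \frac{1}{3} + 9 \left(- \frac{1}{2}\right)}{18 + \left(\left(-1\right) \frac{1}{3} + 9 \left(- \frac{1}{2}\right)\right)^{2}}\right)^{2} = \left(\frac{- \frac{1}{3} - \frac{9}{2}}{18 + \left(- \frac{1}{3} - \frac{9}{2}\right)^{2}}\right)^{2} = \left(- \frac{29}{6 \left(18 + \left(- \frac{29}{6}\right)^{2}\right)}\right)^{2} = \left(- \frac{29}{6 \left(18 + \frac{841}{36}\right)}\right)^{2} = \left(- \frac{29}{6 \cdot \frac{1489}{36}}\right)^{2} = \left(\left(- \frac{29}{6}\right) \frac{36}{1489}\right)^{2} = \left(- \frac{174}{1489}\right)^{2} = \frac{30276}{2217121}$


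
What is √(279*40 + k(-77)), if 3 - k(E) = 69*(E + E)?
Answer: 9*√269 ≈ 147.61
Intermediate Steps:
k(E) = 3 - 138*E (k(E) = 3 - 69*(E + E) = 3 - 69*2*E = 3 - 138*E)
√(279*40 + k(-77)) = √(279*40 + (3 - 138*(-77))) = √(11160 + (3 + 10626)) = √(11160 + 10629) = √21789 = 9*√269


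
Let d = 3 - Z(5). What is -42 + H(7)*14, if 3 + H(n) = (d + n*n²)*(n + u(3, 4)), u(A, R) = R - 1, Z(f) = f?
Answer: 47656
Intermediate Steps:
u(A, R) = -1 + R
d = -2 (d = 3 - 1*5 = 3 - 5 = -2)
H(n) = -3 + (-2 + n³)*(3 + n) (H(n) = -3 + (-2 + n*n²)*(n + (-1 + 4)) = -3 + (-2 + n³)*(n + 3) = -3 + (-2 + n³)*(3 + n))
-42 + H(7)*14 = -42 + (-9 + 7⁴ - 2*7 + 3*7³)*14 = -42 + (-9 + 2401 - 14 + 3*343)*14 = -42 + (-9 + 2401 - 14 + 1029)*14 = -42 + 3407*14 = -42 + 47698 = 47656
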